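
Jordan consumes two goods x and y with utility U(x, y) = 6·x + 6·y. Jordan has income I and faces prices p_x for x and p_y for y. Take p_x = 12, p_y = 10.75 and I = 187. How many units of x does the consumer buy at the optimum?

x* = 0

y gives more utility per dollar, so spend all income on y: y* = I/p_y, x* = 0.
Numerically: x* = 0, y* = 17.3953.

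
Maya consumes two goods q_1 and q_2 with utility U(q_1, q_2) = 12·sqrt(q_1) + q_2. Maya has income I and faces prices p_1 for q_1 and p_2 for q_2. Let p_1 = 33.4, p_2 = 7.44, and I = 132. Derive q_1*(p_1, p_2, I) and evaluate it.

Utility is quasi-linear in q_2; the FOC for q_1 is 6/√q_1 = p_1/p_2.
Solve: √q_1 = 6·p_2/p_1, so q_1*(p_1,p_2) = (6·p_2/p_1)², and q_2* = (I − p_1·q_1*)/p_2.
Plugging in: q_1* = (6·7.44/33.4)² = 1.7863.

q_1* = 1.7863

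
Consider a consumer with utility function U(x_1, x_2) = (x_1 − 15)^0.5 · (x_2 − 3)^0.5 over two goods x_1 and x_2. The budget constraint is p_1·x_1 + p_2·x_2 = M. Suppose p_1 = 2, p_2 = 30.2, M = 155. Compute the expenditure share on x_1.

share on x_1 = 0.3045

Let x_1' = x_1−15, x_2' = x_2−3. MRS = x_2'/x_1' = p_1/p_2.
Substituting into the budget: x_1* = 15 + 0.5·(M − 15·p_1 − 3·p_2)/p_1, and x_2* = 3 + 0.5·(…)/p_2.
Discretionary income = 155 − 15·2 − 3·30.2 = 34.4; x_1* = 15 + 0.5·34.4/2 = 23.6; x_2* = 3 + 0.5·34.4/30.2 = 3.5695.
Expenditure on x_1: 2·23.6 = 47.2; share = 0.3045.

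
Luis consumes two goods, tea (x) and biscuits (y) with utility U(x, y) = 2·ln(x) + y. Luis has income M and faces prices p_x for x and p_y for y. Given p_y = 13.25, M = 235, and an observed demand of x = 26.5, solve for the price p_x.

p_x = 1

MU_x = 2/x, MU_y = 1. Tangency: 2/x = p_x/p_y.
So x*(p_x,p_y) = 2·p_y/p_x, independent of income; and y* = (M − 2·p_y)/p_y.
Set x* = 26.5 in the demand function and solve for p_x: p_x = 1.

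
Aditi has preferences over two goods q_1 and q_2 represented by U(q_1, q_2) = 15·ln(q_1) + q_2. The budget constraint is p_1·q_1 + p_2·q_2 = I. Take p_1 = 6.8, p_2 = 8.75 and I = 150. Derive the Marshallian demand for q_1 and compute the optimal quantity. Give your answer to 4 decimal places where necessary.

So q_1*(p_1,p_2) = 15·p_2/p_1, independent of income; and q_2* = (I − 15·p_2)/p_2.
At the given prices: q_1* = 15·8.75/6.8 = 19.3015.

q_1* = 19.3015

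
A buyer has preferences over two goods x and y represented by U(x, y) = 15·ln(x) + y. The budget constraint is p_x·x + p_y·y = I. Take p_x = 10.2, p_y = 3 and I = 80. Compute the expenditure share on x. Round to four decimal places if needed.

Set MRS = p_x/p_y: (15/x)/1 = p_x/p_y.
So x*(p_x,p_y) = 15·p_y/p_x, independent of income; and y* = (I − 15·p_y)/p_y.
At the given prices: x* = 15·3/10.2 = 4.4118, and y* = 11.6667.
Expenditure on x: 10.2·4.4118 = 45; share = 0.5625.

share on x = 0.5625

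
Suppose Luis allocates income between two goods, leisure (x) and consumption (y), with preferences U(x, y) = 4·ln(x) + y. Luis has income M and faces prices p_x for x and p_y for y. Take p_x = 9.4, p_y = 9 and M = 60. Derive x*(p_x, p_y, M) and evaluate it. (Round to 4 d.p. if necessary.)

x* = 3.8298

MU_x = 4/x, MU_y = 1. Tangency: 4/x = p_x/p_y.
So x*(p_x,p_y) = 4·p_y/p_x, independent of income; and y* = (M − 4·p_y)/p_y.
At the given prices: x* = 4·9/9.4 = 3.8298.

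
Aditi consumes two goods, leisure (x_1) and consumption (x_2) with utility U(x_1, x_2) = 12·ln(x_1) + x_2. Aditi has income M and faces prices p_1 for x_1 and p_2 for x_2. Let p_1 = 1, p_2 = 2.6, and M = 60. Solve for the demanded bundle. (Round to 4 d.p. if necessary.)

x_1* = 31.2, x_2* = 11.0769

MU_x_1 = 12/x_1, MU_x_2 = 1. Tangency: 12/x_1 = p_1/p_2.
So x_1*(p_1,p_2) = 12·p_2/p_1, independent of income; and x_2* = (M − 12·p_2)/p_2.
At the given prices: x_1* = 12·2.6/1 = 31.2, and x_2* = 11.0769.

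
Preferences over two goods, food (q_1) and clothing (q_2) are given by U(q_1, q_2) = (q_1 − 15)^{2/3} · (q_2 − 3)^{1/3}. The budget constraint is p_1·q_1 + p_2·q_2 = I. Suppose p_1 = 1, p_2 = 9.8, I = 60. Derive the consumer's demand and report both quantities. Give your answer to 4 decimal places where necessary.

q_1* = 25.4, q_2* = 3.5306

Discretionary income = 60 − 15·1 − 3·9.8 = 15.6; q_1* = 15 + 2/3·15.6/1 = 25.4; q_2* = 3 + 1/3·15.6/9.8 = 3.5306.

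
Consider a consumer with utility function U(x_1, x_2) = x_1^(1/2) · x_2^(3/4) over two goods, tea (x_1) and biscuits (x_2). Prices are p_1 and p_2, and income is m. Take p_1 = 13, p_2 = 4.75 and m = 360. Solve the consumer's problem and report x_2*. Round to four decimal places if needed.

MU_x_1/MU_x_2 = (0.5·x_2)/(0.75·x_1); tangency sets this equal to p_1/p_2.
Rearranging, p_2·x_2 = (3/2)·p_1·x_1. Substituting into the budget gives p_1·x_1·(1 + (3/2)) = m.
Demand: x_1*(p_1,p_2,m) = 0.4·m/p_1 and x_2* = 0.6·m/p_2.
At p_1=13, p_2=4.75, m=360: x_2* = 0.6·360/4.75 = 45.4737.

x_2* = 45.4737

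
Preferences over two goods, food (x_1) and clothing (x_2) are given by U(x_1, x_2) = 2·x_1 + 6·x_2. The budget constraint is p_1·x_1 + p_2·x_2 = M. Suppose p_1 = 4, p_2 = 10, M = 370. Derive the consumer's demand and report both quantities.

x_1* = 0, x_2* = 37

Perfect substitutes: compare marginal utility per dollar. 2/p_1 vs 6/p_2 → 0.5 vs 0.6.
x_2 gives more utility per dollar, so spend all income on x_2: x_2* = M/p_2, x_1* = 0.
Numerically: x_1* = 0, x_2* = 37.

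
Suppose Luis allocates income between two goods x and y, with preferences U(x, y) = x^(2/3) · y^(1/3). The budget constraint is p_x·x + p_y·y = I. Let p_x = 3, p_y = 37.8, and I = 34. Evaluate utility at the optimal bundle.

The MRS is 2·y/x. Set MRS = p_x/p_y.
Rearranging, p_y·y = (1/2)·p_x·x. Substituting into the budget gives p_x·x·(1 + (1/2)) = I.
Demand: x*(p_x,p_y,I) = 2/3·I/p_x and y* = 1/3·I/p_y.
At p_x=3, p_y=37.8, I=34: x* = 2/3·34/3 = 7.5556, y* = 0.2998.
Utility at the optimum: U(7.5556, 0.2998) = 2.5771.

V = 2.5771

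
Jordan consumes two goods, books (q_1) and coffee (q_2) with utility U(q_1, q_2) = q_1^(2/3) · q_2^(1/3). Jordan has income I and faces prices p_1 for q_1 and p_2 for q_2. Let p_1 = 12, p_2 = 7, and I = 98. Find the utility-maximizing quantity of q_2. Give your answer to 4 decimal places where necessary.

Tangency: MRS = 2·q_2/q_1 = p_1/p_2.
Rearranging, p_2·q_2 = (1/2)·p_1·q_1. Substituting into the budget gives p_1·q_1·(1 + (1/2)) = I.
Demand: q_1*(p_1,p_2,I) = 2/3·I/p_1 and q_2* = 1/3·I/p_2.
At p_1=12, p_2=7, I=98: q_2* = 1/3·98/7 = 4.6667.

q_2* = 4.6667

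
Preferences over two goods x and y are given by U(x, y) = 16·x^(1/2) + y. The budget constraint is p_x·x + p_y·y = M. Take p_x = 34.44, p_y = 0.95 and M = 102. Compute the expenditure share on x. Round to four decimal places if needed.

share on x = 0.0164

Utility is quasi-linear in y; the FOC for x is 8/√x = p_x/p_y.
Thus x* = (8·p_y/p_x)² — independent of M — with the rest of income spent on y.
Plugging in: x* = (8·0.95/34.44)² = 0.0487, y* = 105.603.
Expenditure on x: 34.44·0.0487 = 1.6771; share = 0.0164.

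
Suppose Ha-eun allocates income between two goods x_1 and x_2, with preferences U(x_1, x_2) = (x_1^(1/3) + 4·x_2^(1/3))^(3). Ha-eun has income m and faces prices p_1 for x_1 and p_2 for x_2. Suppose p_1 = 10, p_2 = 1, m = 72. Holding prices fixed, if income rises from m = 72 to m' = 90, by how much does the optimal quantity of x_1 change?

Δx_1* = 0.0684

From the CES first-order condition, (1/4)·(x_2/x_1)^(2/3) = p_1/p_2.
Hence x_2/x_1 = (4·p_1/p_2)^(1/(2/3)), i.e. raised to the 1.5 power.
With the ratio pinned down, the budget gives x_1* = m/(p_1 + p_2·(x_2/x_1)) and x_2* = (x_2/x_1)·x_1*.
Numerically x_2/x_1 = 252.982213, so x_1* = 72/(10 + 1·252.982213) = 0.2738.
At m' = 90: x_1* = 0.3422. Change: 0.3422 − 0.2738 = 0.0684.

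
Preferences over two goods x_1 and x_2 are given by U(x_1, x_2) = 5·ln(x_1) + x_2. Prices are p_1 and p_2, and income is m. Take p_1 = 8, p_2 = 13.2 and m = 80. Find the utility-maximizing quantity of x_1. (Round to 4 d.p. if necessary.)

Set MRS = p_1/p_2: (5/x_1)/1 = p_1/p_2.
So x_1*(p_1,p_2) = 5·p_2/p_1, independent of income; and x_2* = (m − 5·p_2)/p_2.
At the given prices: x_1* = 5·13.2/8 = 8.25.

x_1* = 8.25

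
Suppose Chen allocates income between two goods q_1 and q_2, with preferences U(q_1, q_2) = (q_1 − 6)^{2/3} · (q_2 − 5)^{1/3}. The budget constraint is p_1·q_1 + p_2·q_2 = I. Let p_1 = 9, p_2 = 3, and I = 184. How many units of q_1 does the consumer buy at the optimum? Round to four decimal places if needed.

q_1* = 14.5185

This is Cobb-Douglas in (q_1−6, q_2−5): tangency gives 2/3·p_2·(q_2−5) = 1/3·p_1·(q_1−6).
After buying the subsistence bundle (6, 5), a share 2/3 of the remaining income goes to q_1: q_1* = 6 + 2/3·(I − 6p_1 − 5p_2)/p_1.
Discretionary income = 184 − 6·9 − 5·3 = 115; q_1* = 6 + 2/3·115/9 = 14.5185.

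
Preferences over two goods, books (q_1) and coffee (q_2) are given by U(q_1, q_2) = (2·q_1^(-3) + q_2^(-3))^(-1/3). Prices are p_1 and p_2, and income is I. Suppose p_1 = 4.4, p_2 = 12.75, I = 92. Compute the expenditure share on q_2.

share on q_2 = 0.6513

Substitute q_2 = (q_2/q_1)·q_1 into the budget: q_1* = I/(p_1 + p_2·(q_2/q_1)).
Numerically q_2/q_1 = 0.644508, so q_1* = 92/(4.4 + 12.75·0.644508) = 7.2915 and q_2* = 0.644508·7.2915 = 4.6994.
Expenditure on q_2: 12.75·4.6994 = 59.9175; share = 0.6513.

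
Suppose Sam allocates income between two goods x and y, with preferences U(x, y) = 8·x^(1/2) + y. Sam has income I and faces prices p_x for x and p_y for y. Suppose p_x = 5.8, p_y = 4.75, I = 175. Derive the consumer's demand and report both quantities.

Thus x* = (4·p_y/p_x)² — independent of I — with the rest of income spent on y.
Plugging in: x* = (4·4.75/5.8)² = 10.7313, y* = 23.7387.

x* = 10.7313, y* = 23.7387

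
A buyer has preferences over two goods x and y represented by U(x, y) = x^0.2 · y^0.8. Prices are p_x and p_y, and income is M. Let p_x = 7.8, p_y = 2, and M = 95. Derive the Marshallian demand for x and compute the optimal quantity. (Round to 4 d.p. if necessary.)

x* = 2.4359

Demand: x*(p_x,p_y,M) = 0.2·M/p_x and y* = 0.8·M/p_y.
At p_x=7.8, p_y=2, M=95: x* = 0.2·95/7.8 = 2.4359.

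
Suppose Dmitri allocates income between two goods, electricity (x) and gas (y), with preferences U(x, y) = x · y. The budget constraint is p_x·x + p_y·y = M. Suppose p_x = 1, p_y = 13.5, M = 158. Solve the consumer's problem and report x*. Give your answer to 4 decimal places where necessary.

x* = 79

The MRS is y/x. Set MRS = p_x/p_y.
So p_y·y = p_x·x; combined with the budget, a share 0.5 of income goes to x.
Demand: x*(p_x,p_y,M) = 0.5·M/p_x and y* = 0.5·M/p_y.
At p_x=1, p_y=13.5, M=158: x* = 0.5·158/1 = 79.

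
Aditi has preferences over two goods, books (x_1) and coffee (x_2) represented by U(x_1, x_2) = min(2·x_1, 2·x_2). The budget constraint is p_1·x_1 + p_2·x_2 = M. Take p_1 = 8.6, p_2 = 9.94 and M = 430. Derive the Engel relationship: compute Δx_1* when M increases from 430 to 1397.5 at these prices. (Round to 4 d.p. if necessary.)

Demand: x_1*(p_1,p_2,M) = 2·M/(2·p_1 + 2·p_2), x_2* = 2·M/(2·p_1 + 2·p_2).
Here 2·8.6 + 2·9.94 = 37.08, giving x_1* = 23.1931.
At M' = 1397.5: x_1* = 75.3776. Change: 75.3776 − 23.1931 = 52.1845.

Δx_1* = 52.1845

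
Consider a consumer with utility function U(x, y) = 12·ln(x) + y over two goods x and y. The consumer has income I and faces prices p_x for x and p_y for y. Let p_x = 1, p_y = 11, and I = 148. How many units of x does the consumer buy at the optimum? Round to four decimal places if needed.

x* = 132

Set MRS = p_x/p_y: (12/x)/1 = p_x/p_y.
So x*(p_x,p_y) = 12·p_y/p_x, independent of income; and y* = (I − 12·p_y)/p_y.
At the given prices: x* = 12·11/1 = 132.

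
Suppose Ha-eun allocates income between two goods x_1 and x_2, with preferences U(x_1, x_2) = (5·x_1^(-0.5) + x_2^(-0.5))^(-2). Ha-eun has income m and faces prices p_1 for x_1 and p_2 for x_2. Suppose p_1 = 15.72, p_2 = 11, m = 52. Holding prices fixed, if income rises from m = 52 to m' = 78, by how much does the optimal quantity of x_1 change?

Δx_1* = 1.2687

Numerically x_2/x_1 = 0.433904, so x_1* = 52/(15.72 + 11·0.433904) = 2.5375.
At m' = 78: x_1* = 3.8062. Change: 3.8062 − 2.5375 = 1.2687.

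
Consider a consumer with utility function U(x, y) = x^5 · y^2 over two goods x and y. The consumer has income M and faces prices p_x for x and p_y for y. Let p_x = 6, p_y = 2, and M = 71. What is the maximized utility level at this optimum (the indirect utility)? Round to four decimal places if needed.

V = 4438292.6046

The MRS is (5/2)·y/x. Set MRS = p_x/p_y.
Rearranging, p_y·y = (2/5)·p_x·x. Substituting into the budget gives p_x·x·(1 + (2/5)) = M.
Demand: x*(p_x,p_y,M) = 5/7·M/p_x and y* = 2/7·M/p_y.
At p_x=6, p_y=2, M=71: x* = 5/7·71/6 = 8.4524, y* = 10.1429.
Utility at the optimum: U(8.4524, 10.1429) = 4438292.6046.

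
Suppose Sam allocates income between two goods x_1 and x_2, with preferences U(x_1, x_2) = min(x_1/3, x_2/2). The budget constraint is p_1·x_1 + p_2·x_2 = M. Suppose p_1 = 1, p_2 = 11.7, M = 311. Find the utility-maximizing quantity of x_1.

Demand: x_1*(p_1,p_2,M) = 3·M/(3·p_1 + 2·p_2), x_2* = 2·M/(3·p_1 + 2·p_2).
Here 3·1 + 2·11.7 = 26.4, giving x_1* = 35.3409.

x_1* = 35.3409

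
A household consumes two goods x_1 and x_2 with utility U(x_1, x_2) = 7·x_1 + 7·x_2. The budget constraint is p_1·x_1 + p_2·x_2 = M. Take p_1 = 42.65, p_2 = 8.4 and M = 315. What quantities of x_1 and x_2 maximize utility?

x_1* = 0, x_2* = 37.5

Perfect substitutes: compare marginal utility per dollar. 7/p_1 vs 7/p_2 → 0.1641 vs 0.8333.
x_2 gives more utility per dollar, so spend all income on x_2: x_2* = M/p_2, x_1* = 0.
Numerically: x_1* = 0, x_2* = 37.5.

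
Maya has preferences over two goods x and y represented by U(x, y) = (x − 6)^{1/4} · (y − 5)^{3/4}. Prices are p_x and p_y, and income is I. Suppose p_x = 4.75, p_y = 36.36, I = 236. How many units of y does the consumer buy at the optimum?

This is Cobb-Douglas in (x−6, y−5): tangency gives 0.25·p_y·(y−5) = 0.75·p_x·(x−6).
After buying the subsistence bundle (6, 5), a share 0.25 of the remaining income goes to x: x* = 6 + 0.25·(I − 6p_x − 5p_y)/p_x.
Discretionary income = 236 − 6·4.75 − 5·36.36 = 25.7; y* = 5 + 0.75·25.7/36.36 = 5.5301.

y* = 5.5301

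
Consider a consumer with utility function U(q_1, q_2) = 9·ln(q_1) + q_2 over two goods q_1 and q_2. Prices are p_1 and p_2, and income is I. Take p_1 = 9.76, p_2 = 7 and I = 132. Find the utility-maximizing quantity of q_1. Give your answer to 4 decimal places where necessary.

At the given prices: q_1* = 9·7/9.76 = 6.4549.

q_1* = 6.4549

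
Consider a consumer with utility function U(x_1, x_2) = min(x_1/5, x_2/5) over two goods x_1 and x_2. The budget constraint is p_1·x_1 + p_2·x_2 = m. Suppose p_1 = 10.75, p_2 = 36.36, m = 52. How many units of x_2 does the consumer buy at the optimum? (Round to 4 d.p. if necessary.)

Leontief preferences: the optimum is at the kink where x_1/5 = x_2/5, i.e. x_2 = x_1.
Budget: p_1·x_1 + p_2·x_1 = m, so (5·p_1 + 5·p_2)·x_1 = 5·m.
Demand: x_1*(p_1,p_2,m) = 5·m/(5·p_1 + 5·p_2), x_2* = 5·m/(5·p_1 + 5·p_2).
Here 5·10.75 + 5·36.36 = 235.55, giving x_2* = 1.1038.

x_2* = 1.1038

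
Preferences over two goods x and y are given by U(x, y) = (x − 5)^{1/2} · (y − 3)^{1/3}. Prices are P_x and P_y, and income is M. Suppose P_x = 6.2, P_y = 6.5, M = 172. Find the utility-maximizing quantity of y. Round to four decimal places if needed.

y* = 10.4769

Let x' = x−5, y' = y−3. MRS = (3/2)·y'/x' = P_x/P_y.
Substituting into the budget: x* = 5 + 0.6·(M − 5·P_x − 3·P_y)/P_x, and y* = 3 + 0.4·(…)/P_y.
Discretionary income = 172 − 5·6.2 − 3·6.5 = 121.5; y* = 3 + 0.4·121.5/6.5 = 10.4769.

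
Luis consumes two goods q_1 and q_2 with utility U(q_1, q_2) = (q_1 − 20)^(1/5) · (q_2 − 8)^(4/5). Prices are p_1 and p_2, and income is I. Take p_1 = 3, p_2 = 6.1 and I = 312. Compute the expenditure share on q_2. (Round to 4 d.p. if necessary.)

Let q_1' = q_1−20, q_2' = q_2−8. MRS = (1/4)·q_2'/q_1' = p_1/p_2.
Substituting into the budget: q_1* = 20 + 0.2·(I − 20·p_1 − 8·p_2)/p_1, and q_2* = 8 + 0.8·(…)/p_2.
Discretionary income = 312 − 20·3 − 8·6.1 = 203.2; q_1* = 20 + 0.2·203.2/3 = 33.5467; q_2* = 8 + 0.8·203.2/6.1 = 34.6492.
Expenditure on q_2: 6.1·34.6492 = 211.36; share = 0.6774.

share on q_2 = 0.6774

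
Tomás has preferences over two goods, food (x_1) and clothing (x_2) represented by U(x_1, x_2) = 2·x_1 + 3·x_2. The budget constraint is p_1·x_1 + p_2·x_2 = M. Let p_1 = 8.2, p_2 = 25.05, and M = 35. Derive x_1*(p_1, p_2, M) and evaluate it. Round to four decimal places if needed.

x_1* = 4.2683

Perfect substitutes: compare marginal utility per dollar. 2/p_1 vs 3/p_2 → 0.2439 vs 0.1198.
x_1 gives more utility per dollar, so spend all income on x_1: x_1* = M/p_1, x_2* = 0.
Numerically: x_1* = 4.2683, x_2* = 0.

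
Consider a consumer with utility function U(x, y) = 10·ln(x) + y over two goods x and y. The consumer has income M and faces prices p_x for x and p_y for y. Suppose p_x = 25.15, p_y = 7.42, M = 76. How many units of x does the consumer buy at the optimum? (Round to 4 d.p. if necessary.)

Set MRS = p_x/p_y: (10/x)/1 = p_x/p_y.
So x*(p_x,p_y) = 10·p_y/p_x, independent of income; and y* = (M − 10·p_y)/p_y.
At the given prices: x* = 10·7.42/25.15 = 2.9503.

x* = 2.9503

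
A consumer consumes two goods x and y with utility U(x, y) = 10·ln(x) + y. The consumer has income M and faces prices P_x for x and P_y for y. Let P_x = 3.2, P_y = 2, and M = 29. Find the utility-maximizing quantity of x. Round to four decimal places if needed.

Set MRS = P_x/P_y: (10/x)/1 = P_x/P_y.
So x*(P_x,P_y) = 10·P_y/P_x, independent of income; and y* = (M − 10·P_y)/P_y.
At the given prices: x* = 10·2/3.2 = 6.25.

x* = 6.25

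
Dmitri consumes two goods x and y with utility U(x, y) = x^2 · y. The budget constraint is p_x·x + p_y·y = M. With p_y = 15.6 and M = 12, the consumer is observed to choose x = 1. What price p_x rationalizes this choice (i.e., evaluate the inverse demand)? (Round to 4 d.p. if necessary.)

The MRS is 2·y/x. Set MRS = p_x/p_y.
Rearranging, p_y·y = (1/2)·p_x·x. Substituting into the budget gives p_x·x·(1 + (1/2)) = M.
Demand: x*(p_x,p_y,M) = 2/3·M/p_x and y* = 1/3·M/p_y.
Set x* = 1 in the demand function and solve for p_x: p_x = 8.

p_x = 8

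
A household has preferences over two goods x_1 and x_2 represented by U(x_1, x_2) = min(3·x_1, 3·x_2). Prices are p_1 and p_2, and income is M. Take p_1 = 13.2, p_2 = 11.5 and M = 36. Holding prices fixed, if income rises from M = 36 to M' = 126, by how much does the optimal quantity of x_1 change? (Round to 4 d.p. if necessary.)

Here 3·13.2 + 3·11.5 = 74.1, giving x_1* = 1.4575.
At M' = 126: x_1* = 5.1012. Change: 5.1012 − 1.4575 = 3.6437.

Δx_1* = 3.6437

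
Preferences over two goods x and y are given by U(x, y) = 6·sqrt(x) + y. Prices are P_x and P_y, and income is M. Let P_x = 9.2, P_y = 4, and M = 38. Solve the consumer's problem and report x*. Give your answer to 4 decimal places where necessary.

x* = 1.7013

MU_x = 3/√x, MU_y = 1. Tangency: 3/√x = P_x/P_y.
Thus x* = (3·P_y/P_x)² — independent of M — with the rest of income spent on y.
Plugging in: x* = (3·4/9.2)² = 1.7013.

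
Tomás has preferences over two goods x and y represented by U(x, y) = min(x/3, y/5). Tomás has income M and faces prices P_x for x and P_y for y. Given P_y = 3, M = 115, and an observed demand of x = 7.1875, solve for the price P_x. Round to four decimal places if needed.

P_x = 11

Leontief preferences: the optimum is at the kink where x/3 = y/5, i.e. y = (5/3)·x.
Budget: P_x·x + P_y·(5/3)·x = M, so (3·P_x + 5·P_y)·x = 3·M.
Demand: x*(P_x,P_y,M) = 3·M/(3·P_x + 5·P_y), y* = 5·M/(3·P_x + 5·P_y).
Set x* = 7.1875 in the demand function and solve for P_x: P_x = 11.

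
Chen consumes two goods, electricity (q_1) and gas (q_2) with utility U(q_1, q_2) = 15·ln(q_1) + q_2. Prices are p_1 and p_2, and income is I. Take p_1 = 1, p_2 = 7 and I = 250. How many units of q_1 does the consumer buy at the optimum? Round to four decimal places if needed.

So q_1*(p_1,p_2) = 15·p_2/p_1, independent of income; and q_2* = (I − 15·p_2)/p_2.
At the given prices: q_1* = 15·7/1 = 105.

q_1* = 105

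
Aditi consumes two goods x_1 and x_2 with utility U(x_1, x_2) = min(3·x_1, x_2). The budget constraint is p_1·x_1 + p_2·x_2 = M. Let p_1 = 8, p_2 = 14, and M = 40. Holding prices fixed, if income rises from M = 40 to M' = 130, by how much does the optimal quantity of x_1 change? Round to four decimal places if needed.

Leontief preferences: the optimum is at the kink where x_1/1 = x_2/3, i.e. x_2 = 3·x_1.
Budget: p_1·x_1 + p_2·3·x_1 = M, so (p_1 + 3·p_2)·x_1 = M.
Demand: x_1*(p_1,p_2,M) = M/(p_1 + 3·p_2), x_2* = 3·M/(p_1 + 3·p_2).
Here 8 + 3·14 = 50, giving x_1* = 0.8.
At M' = 130: x_1* = 2.6. Change: 2.6 − 0.8 = 1.8.

Δx_1* = 1.8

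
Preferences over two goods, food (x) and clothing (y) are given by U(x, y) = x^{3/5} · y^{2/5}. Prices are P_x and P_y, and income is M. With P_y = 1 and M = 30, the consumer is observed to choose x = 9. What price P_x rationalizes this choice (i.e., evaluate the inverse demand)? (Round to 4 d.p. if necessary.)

Tangency: MRS = (3/2)·y/x = P_x/P_y.
So 0.6·P_y·y = 0.4·P_x·x; combined with the budget, a share 0.6 of income goes to x.
Demand: x*(P_x,P_y,M) = 0.6·M/P_x and y* = 0.4·M/P_y.
Set x* = 9 in the demand function and solve for P_x: P_x = 2.

P_x = 2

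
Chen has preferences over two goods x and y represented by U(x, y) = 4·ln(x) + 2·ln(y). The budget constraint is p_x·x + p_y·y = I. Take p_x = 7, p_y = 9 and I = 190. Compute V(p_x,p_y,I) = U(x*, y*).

The MRS is 2·y/x. Set MRS = p_x/p_y.
So 4·p_y·y = 2·p_x·x; combined with the budget, a share 2/3 of income goes to x.
Demand: x*(p_x,p_y,I) = 2/3·I/p_x and y* = 1/3·I/p_y.
At p_x=7, p_y=9, I=190: x* = 2/3·190/7 = 18.0952, y* = 7.037.
Utility at the optimum: U(18.0952, 7.037) = 15.485.

V = 15.485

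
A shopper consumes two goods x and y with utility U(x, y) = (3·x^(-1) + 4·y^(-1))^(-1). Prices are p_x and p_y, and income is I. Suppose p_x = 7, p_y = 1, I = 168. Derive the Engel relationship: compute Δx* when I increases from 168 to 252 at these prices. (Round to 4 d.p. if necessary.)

MU_x ∝ 3·x^(-2), MU_y ∝ 4·y^(-2), so MRS = (3/4)·(y/x)^(2) = p_x/p_y.
Solve for the ratio: y/x = [(4/3)·p_x/p_y]^(0.5).
With the ratio pinned down, the budget gives x* = I/(p_x + p_y·(y/x)) and y* = (y/x)·x*.
Numerically y/x = 3.05505, so x* = 168/(7 + 1·3.05505) = 16.708.
At I' = 252: x* = 25.062. Change: 25.062 − 16.708 = 8.354.

Δx* = 8.354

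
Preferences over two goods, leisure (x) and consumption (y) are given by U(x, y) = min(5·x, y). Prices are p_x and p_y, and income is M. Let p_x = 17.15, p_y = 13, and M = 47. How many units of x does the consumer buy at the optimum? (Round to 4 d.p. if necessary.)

Leontief preferences: the optimum is at the kink where x/1 = y/5, i.e. y = 5·x.
Budget: p_x·x + p_y·5·x = M, so (p_x + 5·p_y)·x = M.
Demand: x*(p_x,p_y,M) = M/(p_x + 5·p_y), y* = 5·M/(p_x + 5·p_y).
Here 17.15 + 5·13 = 82.15, giving x* = 0.5721.

x* = 0.5721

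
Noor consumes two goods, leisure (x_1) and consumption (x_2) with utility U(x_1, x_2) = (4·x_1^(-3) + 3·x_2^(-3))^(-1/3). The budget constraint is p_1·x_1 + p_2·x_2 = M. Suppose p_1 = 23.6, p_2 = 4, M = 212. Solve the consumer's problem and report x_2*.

x_2* = 10.4579

From the CES first-order condition, (4/3)·(x_2/x_1)^(4) = p_1/p_2.
Solve for the ratio: x_2/x_1 = [(3/4)·p_1/p_2]^(0.25).
Substitute x_2 = (x_2/x_1)·x_1 into the budget: x_1* = M/(p_1 + p_2·(x_2/x_1)).
Numerically x_2/x_1 = 1.450368, so x_1* = 212/(23.6 + 4·1.450368) = 7.2105 and x_2* = 1.450368·7.2105 = 10.4579.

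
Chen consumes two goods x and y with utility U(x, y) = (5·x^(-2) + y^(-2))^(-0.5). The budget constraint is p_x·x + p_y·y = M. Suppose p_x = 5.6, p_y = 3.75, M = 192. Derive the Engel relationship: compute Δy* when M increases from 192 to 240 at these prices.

Δy* = 3.9579

MU_x ∝ 5·x^(-3), MU_y ∝ y^(-3), so MRS = 5·(y/x)^(3) = p_x/p_y.
Solve for the ratio: y/x = [(1/5)·p_x/p_y]^(1/3).
With the ratio pinned down, the budget gives x* = M/(p_x + p_y·(y/x)) and y* = (y/x)·x*.
Numerically y/x = 0.66844, so x* = 192/(5.6 + 3.75·0.66844) = 23.6843 and y* = 0.66844·23.6843 = 15.8315.
At M' = 240: y* = 19.7894. Change: 19.7894 − 15.8315 = 3.9579.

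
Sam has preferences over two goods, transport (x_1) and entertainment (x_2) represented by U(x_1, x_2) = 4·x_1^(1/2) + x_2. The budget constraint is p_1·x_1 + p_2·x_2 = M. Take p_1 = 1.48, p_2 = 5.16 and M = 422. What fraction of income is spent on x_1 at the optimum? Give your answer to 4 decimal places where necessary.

Solve: √x_1 = 2·p_2/p_1, so x_1*(p_1,p_2) = (2·p_2/p_1)², and x_2* = (M − p_1·x_1*)/p_2.
Plugging in: x_1* = (2·5.16/1.48)² = 48.6224, x_2* = 67.837.
Expenditure on x_1: 1.48·48.6224 = 71.9611; share = 0.1705.

share on x_1 = 0.1705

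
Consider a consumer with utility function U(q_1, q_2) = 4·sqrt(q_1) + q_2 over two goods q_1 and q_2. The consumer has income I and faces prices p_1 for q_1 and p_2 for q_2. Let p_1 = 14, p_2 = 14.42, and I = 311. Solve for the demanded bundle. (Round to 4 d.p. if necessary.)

q_1* = 4.2436, q_2* = 17.4473

Utility is quasi-linear in q_2; the FOC for q_1 is 2/√q_1 = p_1/p_2.
Solve: √q_1 = 2·p_2/p_1, so q_1*(p_1,p_2) = (2·p_2/p_1)², and q_2* = (I − p_1·q_1*)/p_2.
Plugging in: q_1* = (2·14.42/14)² = 4.2436, q_2* = 17.4473.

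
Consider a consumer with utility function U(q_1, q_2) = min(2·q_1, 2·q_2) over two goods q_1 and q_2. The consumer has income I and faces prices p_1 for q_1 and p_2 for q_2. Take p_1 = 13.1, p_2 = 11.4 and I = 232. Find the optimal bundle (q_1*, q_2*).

q_1* = 9.4694, q_2* = 9.4694

With perfect complements, no substitution: consume in ratio q_1:q_2 = 2:2.
Budget: p_1·q_1 + p_2·q_1 = I, so (2·p_1 + 2·p_2)·q_1 = 2·I.
Demand: q_1*(p_1,p_2,I) = 2·I/(2·p_1 + 2·p_2), q_2* = 2·I/(2·p_1 + 2·p_2).
Here 2·13.1 + 2·11.4 = 49, giving q_1* = 9.4694 and q_2* = 9.4694.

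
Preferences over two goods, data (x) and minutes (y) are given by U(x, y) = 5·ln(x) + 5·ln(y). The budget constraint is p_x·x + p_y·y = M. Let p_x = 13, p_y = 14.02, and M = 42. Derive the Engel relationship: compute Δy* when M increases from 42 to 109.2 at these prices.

Δy* = 2.3966

At p_x=13, p_y=14.02, M=42: y* = 0.5·42/14.02 = 1.4979.
At M' = 109.2: y* = 3.8944. Change: 3.8944 − 1.4979 = 2.3966.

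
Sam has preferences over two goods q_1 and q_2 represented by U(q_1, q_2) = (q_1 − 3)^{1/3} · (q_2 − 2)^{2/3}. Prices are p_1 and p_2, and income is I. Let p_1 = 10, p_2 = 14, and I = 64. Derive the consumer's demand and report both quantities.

q_1* = 3.2, q_2* = 2.2857

Substituting into the budget: q_1* = 3 + 1/3·(I − 3·p_1 − 2·p_2)/p_1, and q_2* = 2 + 2/3·(…)/p_2.
Discretionary income = 64 − 3·10 − 2·14 = 6; q_1* = 3 + 1/3·6/10 = 3.2; q_2* = 2 + 2/3·6/14 = 2.2857.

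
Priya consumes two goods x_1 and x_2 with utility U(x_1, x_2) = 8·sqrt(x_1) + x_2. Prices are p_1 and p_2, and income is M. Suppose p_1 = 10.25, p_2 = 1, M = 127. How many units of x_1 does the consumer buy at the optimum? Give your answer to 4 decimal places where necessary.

x_1* = 0.1523

Utility is quasi-linear in x_2; the FOC for x_1 is 4/√x_1 = p_1/p_2.
Solve: √x_1 = 4·p_2/p_1, so x_1*(p_1,p_2) = (4·p_2/p_1)², and x_2* = (M − p_1·x_1*)/p_2.
Plugging in: x_1* = (4·1/10.25)² = 0.1523.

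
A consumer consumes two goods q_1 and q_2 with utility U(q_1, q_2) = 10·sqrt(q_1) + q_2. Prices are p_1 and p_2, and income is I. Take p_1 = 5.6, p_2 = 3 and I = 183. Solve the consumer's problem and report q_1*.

MU_q_1 = 5/√q_1, MU_q_2 = 1. Tangency: 5/√q_1 = p_1/p_2.
Thus q_1* = (5·p_2/p_1)² — independent of I — with the rest of income spent on q_2.
Plugging in: q_1* = (5·3/5.6)² = 7.1747.

q_1* = 7.1747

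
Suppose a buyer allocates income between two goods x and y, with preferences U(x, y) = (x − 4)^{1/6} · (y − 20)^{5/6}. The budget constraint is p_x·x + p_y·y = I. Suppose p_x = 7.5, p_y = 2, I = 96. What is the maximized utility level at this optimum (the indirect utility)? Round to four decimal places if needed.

MRS = (1/5)·(y−20)/(x−4). Tangency with p_x/p_y gives y−20 = 5·(p_x/p_y)·(x−4).
After buying the subsistence bundle (4, 20), a share 1/6 of the remaining income goes to x: x* = 4 + 1/6·(I − 4p_x − 20p_y)/p_x.
Discretionary income = 96 − 4·7.5 − 20·2 = 26; x* = 4 + 1/6·26/7.5 = 4.5778; y* = 20 + 5/6·26/2 = 30.8333.
Utility at the optimum: U(4.5778, 30.8333) = 6.6465.

V = 6.6465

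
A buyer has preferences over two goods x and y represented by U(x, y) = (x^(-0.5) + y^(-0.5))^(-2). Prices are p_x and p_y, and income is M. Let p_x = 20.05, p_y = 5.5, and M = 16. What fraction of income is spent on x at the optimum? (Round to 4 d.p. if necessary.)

From the CES first-order condition, (y/x)^(1.5) = p_x/p_y.
Hence y/x = (p_x/p_y)^(1/(1.5)), i.e. raised to the 2/3 power.
With the ratio pinned down, the budget gives x* = M/(p_x + p_y·(y/x)) and y* = (y/x)·x*.
Numerically y/x = 2.368651, so x* = 16/(20.05 + 5.5·2.368651) = 0.4837 and y* = 2.368651·0.4837 = 1.1457.
Expenditure on x: 20.05·0.4837 = 9.6984; share = 0.6062.

share on x = 0.6062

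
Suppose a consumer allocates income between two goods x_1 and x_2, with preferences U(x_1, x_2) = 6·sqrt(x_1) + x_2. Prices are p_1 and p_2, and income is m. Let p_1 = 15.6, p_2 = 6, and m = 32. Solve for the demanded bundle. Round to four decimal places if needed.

x_1* = 1.3314, x_2* = 1.8718

Thus x_1* = (3·p_2/p_1)² — independent of m — with the rest of income spent on x_2.
Plugging in: x_1* = (3·6/15.6)² = 1.3314, x_2* = 1.8718.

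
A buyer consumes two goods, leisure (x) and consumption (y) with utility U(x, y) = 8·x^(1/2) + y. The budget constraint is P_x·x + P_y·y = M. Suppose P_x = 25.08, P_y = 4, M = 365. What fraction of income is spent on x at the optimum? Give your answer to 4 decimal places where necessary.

share on x = 0.028

Solve: √x = 4·P_y/P_x, so x*(P_x,P_y) = (4·P_y/P_x)², and y* = (M − P_x·x*)/P_y.
Plugging in: x* = (4·4/25.08)² = 0.407, y* = 88.6982.
Expenditure on x: 25.08·0.407 = 10.2073; share = 0.028.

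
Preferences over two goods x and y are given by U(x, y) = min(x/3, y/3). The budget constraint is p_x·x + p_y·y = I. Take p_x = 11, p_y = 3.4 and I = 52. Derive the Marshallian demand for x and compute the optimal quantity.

x* = 3.6111

Leontief preferences: the optimum is at the kink where x/3 = y/3, i.e. y = x.
Budget: p_x·x + p_y·x = I, so (3·p_x + 3·p_y)·x = 3·I.
Demand: x*(p_x,p_y,I) = 3·I/(3·p_x + 3·p_y), y* = 3·I/(3·p_x + 3·p_y).
Here 3·11 + 3·3.4 = 43.2, giving x* = 3.6111.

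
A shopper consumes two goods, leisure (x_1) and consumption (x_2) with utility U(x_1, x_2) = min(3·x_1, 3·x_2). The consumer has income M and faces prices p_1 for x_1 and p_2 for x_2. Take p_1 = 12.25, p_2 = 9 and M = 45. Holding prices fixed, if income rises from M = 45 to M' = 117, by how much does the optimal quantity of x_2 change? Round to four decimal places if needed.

With perfect complements, no substitution: consume in ratio x_1:x_2 = 3:3.
Budget: p_1·x_1 + p_2·x_1 = M, so (3·p_1 + 3·p_2)·x_1 = 3·M.
Demand: x_1*(p_1,p_2,M) = 3·M/(3·p_1 + 3·p_2), x_2* = 3·M/(3·p_1 + 3·p_2).
Here 3·12.25 + 3·9 = 63.75, giving x_2* = 2.1176.
At M' = 117: x_2* = 5.5059. Change: 5.5059 − 2.1176 = 3.3882.

Δx_2* = 3.3882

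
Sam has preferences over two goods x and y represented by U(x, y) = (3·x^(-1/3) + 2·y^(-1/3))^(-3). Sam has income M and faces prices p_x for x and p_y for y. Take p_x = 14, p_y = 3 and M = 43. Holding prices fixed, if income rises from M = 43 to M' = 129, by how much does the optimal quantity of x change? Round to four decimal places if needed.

Δx* = 4.0899

From the CES first-order condition, (3/2)·(y/x)^(4/3) = p_x/p_y.
Solve for the ratio: y/x = [(2/3)·p_x/p_y]^(0.75).
With the ratio pinned down, the budget gives x* = M/(p_x + p_y·(y/x)) and y* = (y/x)·x*.
Numerically y/x = 2.342538, so x* = 43/(14 + 3·2.342538) = 2.0449.
At M' = 129: x* = 6.1348. Change: 6.1348 − 2.0449 = 4.0899.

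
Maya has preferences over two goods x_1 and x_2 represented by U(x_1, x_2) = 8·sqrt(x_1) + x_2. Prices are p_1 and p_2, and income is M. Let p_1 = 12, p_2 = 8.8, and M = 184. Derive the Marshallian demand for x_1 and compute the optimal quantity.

Set MRS = p_1/p_2: 4·x_1^(−1/2) = p_1/p_2.
Solve: √x_1 = 4·p_2/p_1, so x_1*(p_1,p_2) = (4·p_2/p_1)², and x_2* = (M − p_1·x_1*)/p_2.
Plugging in: x_1* = (4·8.8/12)² = 8.6044.

x_1* = 8.6044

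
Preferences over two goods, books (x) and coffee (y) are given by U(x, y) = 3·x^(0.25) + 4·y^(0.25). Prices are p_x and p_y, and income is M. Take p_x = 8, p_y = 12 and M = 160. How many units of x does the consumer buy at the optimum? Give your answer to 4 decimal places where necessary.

x* = 8.7642

Substitute y = (y/x)·x into the budget: x* = M/(p_x + p_y·(y/x)).
Numerically y/x = 0.854666, so x* = 160/(8 + 12·0.854666) = 8.7642.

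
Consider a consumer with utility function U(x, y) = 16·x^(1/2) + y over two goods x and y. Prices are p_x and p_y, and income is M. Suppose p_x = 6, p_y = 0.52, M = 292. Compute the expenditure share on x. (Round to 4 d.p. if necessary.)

MU_x = 8/√x, MU_y = 1. Tangency: 8/√x = p_x/p_y.
Solve: √x = 8·p_y/p_x, so x*(p_x,p_y) = (8·p_y/p_x)², and y* = (M − p_x·x*)/p_y.
Plugging in: x* = (8·0.52/6)² = 0.4807, y* = 555.9918.
Expenditure on x: 6·0.4807 = 2.8843; share = 0.0099.

share on x = 0.0099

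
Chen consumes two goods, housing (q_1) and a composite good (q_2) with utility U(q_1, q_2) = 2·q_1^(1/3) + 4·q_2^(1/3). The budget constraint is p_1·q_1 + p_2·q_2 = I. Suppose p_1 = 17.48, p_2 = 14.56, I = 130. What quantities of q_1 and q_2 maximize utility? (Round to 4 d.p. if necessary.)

MRS = MU_q_1/MU_q_2 = (1/2)·(q_2/q_1)^(2/3). Set equal to p_1/p_2.
Hence q_2/q_1 = (2·p_1/p_2)^(1/(2/3)), i.e. raised to the 1.5 power.
Substitute q_2 = (q_2/q_1)·q_1 into the budget: q_1* = I/(p_1 + p_2·(q_2/q_1)).
Numerically q_2/q_1 = 3.720618, so q_1* = 130/(17.48 + 14.56·3.720618) = 1.8143 and q_2* = 3.720618·1.8143 = 6.7504.

q_1* = 1.8143, q_2* = 6.7504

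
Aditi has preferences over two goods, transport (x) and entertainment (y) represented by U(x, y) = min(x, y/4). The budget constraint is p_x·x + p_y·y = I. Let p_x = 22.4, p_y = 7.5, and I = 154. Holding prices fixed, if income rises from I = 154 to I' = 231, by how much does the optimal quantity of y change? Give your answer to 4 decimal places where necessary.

With perfect complements, no substitution: consume in ratio x:y = 1:4.
Budget: p_x·x + p_y·4·x = I, so (p_x + 4·p_y)·x = I.
Demand: x*(p_x,p_y,I) = I/(p_x + 4·p_y), y* = 4·I/(p_x + 4·p_y).
Here 22.4 + 4·7.5 = 52.4, giving y* = 11.7557.
At I' = 231: y* = 17.6336. Change: 17.6336 − 11.7557 = 5.8779.

Δy* = 5.8779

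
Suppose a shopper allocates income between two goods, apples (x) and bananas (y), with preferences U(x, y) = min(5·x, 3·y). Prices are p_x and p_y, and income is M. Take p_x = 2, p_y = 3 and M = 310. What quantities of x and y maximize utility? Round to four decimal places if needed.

Demand: x*(p_x,p_y,M) = 3·M/(3·p_x + 5·p_y), y* = 5·M/(3·p_x + 5·p_y).
Here 3·2 + 5·3 = 21, giving x* = 44.2857 and y* = 73.8095.

x* = 44.2857, y* = 73.8095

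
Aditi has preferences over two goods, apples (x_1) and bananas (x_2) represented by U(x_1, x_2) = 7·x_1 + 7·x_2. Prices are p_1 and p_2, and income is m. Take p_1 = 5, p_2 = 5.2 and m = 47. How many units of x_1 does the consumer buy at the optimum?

Perfect substitutes: compare marginal utility per dollar. 7/p_1 vs 7/p_2 → 1.4 vs 1.3462.
x_1 gives more utility per dollar, so spend all income on x_1: x_1* = m/p_1, x_2* = 0.
Numerically: x_1* = 9.4, x_2* = 0.

x_1* = 9.4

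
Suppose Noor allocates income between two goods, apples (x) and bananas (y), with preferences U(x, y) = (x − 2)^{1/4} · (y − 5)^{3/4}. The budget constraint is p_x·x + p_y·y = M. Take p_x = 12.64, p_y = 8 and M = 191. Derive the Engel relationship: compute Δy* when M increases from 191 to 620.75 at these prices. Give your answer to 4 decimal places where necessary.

This is Cobb-Douglas in (x−2, y−5): tangency gives 0.25·p_y·(y−5) = 0.75·p_x·(x−2).
Substituting into the budget: x* = 2 + 0.25·(M − 2·p_x − 5·p_y)/p_x, and y* = 5 + 0.75·(…)/p_y.
Discretionary income = 191 − 2·12.64 − 5·8 = 125.72; y* = 5 + 0.75·125.72/8 = 16.7862.
At M' = 620.75: y* = 57.0753. Change: 57.0753 − 16.7862 = 40.2891.

Δy* = 40.2891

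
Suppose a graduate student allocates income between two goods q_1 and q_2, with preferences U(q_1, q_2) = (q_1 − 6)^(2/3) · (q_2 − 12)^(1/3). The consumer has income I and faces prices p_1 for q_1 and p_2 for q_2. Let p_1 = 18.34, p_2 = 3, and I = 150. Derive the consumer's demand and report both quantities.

q_1* = 6.1439, q_2* = 12.44

Discretionary income = 150 − 6·18.34 − 12·3 = 3.96; q_1* = 6 + 2/3·3.96/18.34 = 6.1439; q_2* = 12 + 1/3·3.96/3 = 12.44.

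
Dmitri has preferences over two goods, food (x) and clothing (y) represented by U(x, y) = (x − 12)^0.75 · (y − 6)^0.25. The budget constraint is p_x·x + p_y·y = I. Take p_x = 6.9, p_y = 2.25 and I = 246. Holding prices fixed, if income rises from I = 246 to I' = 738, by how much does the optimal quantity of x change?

Discretionary income = 246 − 12·6.9 − 6·2.25 = 149.7; x* = 12 + 0.75·149.7/6.9 = 28.2717.
At I' = 738: x* = 81.75. Change: 81.75 − 28.2717 = 53.4783.

Δx* = 53.4783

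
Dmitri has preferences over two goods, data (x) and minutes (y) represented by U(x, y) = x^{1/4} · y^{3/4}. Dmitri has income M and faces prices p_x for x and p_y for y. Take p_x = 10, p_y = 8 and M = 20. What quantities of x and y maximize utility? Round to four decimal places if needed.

Tangency: MRS = (1/3)·y/x = p_x/p_y.
So 0.25·p_y·y = 0.75·p_x·x; combined with the budget, a share 0.25 of income goes to x.
Demand: x*(p_x,p_y,M) = 0.25·M/p_x and y* = 0.75·M/p_y.
At p_x=10, p_y=8, M=20: x* = 0.25·20/10 = 0.5, y* = 1.875.

x* = 0.5, y* = 1.875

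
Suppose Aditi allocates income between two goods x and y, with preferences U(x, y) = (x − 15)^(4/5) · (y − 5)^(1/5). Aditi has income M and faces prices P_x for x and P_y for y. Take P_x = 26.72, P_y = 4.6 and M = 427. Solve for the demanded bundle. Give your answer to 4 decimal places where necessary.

MRS = 4·(y−5)/(x−15). Tangency with P_x/P_y gives y−5 = (1/4)·(P_x/P_y)·(x−15).
Substituting into the budget: x* = 15 + 0.8·(M − 15·P_x − 5·P_y)/P_x, and y* = 5 + 0.2·(…)/P_y.
Discretionary income = 427 − 15·26.72 − 5·4.6 = 3.2; x* = 15 + 0.8·3.2/26.72 = 15.0958; y* = 5 + 0.2·3.2/4.6 = 5.1391.

x* = 15.0958, y* = 5.1391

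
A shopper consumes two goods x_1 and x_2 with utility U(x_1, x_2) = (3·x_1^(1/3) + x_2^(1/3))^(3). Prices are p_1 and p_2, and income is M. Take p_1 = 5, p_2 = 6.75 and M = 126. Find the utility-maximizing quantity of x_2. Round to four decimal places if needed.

From the CES first-order condition, 3·(x_2/x_1)^(2/3) = p_1/p_2.
Solve for the ratio: x_2/x_1 = [(1/3)·p_1/p_2]^(1.5).
With the ratio pinned down, the budget gives x_1* = M/(p_1 + p_2·(x_2/x_1)) and x_2* = (x_2/x_1)·x_1*.
Numerically x_2/x_1 = 0.122692, so x_1* = 126/(5 + 6.75·0.122692) = 21.6191 and x_2* = 0.122692·21.6191 = 2.6525.

x_2* = 2.6525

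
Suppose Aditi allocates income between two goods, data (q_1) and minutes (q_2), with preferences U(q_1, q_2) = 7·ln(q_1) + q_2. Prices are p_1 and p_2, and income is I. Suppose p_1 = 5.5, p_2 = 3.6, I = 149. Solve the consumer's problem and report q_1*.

q_1* = 4.5818

Set MRS = p_1/p_2: (7/q_1)/1 = p_1/p_2.
So q_1*(p_1,p_2) = 7·p_2/p_1, independent of income; and q_2* = (I − 7·p_2)/p_2.
At the given prices: q_1* = 7·3.6/5.5 = 4.5818.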